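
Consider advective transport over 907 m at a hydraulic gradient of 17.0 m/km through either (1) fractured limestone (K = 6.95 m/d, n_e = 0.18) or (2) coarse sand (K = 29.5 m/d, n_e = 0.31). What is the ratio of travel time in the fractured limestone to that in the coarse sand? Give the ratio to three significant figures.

2.46

Unit 1 (fractured limestone): v = 6.95×0.017/0.18 = 0.6564 m/d, t = 907/0.6564 = 1382 d
Unit 2 (coarse sand): v = 29.5×0.017/0.31 = 1.618 m/d, t = 907/1.618 = 560.7 d
t(fractured limestone) / t(coarse sand) = 1382/560.7 = 2.46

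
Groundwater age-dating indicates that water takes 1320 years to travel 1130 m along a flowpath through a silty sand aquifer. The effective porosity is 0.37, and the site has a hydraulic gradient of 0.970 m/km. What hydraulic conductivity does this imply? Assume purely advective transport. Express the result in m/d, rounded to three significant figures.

0.895 m/d

t = 1320 years = 481800 d
v = L / t = 1130 / 481800 = 0.002345 m/d
K = v · n / i = 0.002345 × 0.37 / 9.7e-4 = 0.895 m/d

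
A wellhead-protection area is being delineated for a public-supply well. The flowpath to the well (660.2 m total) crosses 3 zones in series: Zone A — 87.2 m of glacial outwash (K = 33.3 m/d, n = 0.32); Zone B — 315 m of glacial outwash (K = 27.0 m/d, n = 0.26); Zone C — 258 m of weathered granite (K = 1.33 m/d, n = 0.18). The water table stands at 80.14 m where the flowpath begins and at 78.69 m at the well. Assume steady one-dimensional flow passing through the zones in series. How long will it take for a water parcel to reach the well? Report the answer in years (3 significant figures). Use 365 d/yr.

Total head drop ΔH = 80.14 − 78.69 = 1.45 m
Continuity: the same q passes through each zone, so ΔH = q·Σ(L_j/K_j) — the zones act as resistances in series.
Σ(L/K) = 87.2/33.3 + 315/27.0 + 258/1.33 = 2.619 + 11.67 + 194.0 = 208.3 d
q = ΔH / Σ(L/K) = 1.45 / 208.3 = 0.006962 m/d (same in every zone)
Zone A: v = q/n = 0.006962/0.32 = 0.02176 m/d → t_A = 87.2/0.02176 = 4008 d
Zone B: v = q/n = 0.006962/0.26 = 0.02678 m/d → t_B = 315/0.02678 = 11760 d
Zone C: v = q/n = 0.006962/0.18 = 0.03868 m/d → t_C = 258/0.03868 = 6670 d
Total t = 4008 + 11760 + 6670 = 22440 d
   = 22440 / 365 = 61.5 yr

61.5 years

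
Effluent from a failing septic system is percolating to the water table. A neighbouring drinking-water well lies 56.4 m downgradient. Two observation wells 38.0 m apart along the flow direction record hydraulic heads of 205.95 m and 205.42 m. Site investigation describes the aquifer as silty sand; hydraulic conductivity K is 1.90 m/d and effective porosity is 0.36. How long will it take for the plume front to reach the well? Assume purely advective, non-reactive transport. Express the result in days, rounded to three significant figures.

Hydraulic gradient i = (205.95 − 205.42) / 38.0 = 0.53 / 38.0 = 0.01395
Darcy flux q = K·i = 1.90 × 0.01395 = 0.02650 m/d
Average linear velocity = 0.02650 / 0.36 = 0.07361 m/d
t = L / v = 56.4 / 0.07361 = 766.2 d

766 days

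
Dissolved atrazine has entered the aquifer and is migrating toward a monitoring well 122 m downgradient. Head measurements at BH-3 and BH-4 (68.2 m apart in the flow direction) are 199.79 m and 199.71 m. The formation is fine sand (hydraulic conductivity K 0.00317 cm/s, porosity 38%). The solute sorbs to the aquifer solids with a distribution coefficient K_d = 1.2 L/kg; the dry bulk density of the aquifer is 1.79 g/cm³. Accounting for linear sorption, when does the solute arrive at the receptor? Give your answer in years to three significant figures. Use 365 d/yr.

263 years

Hydraulic gradient i = (199.79 − 199.71) / 68.2 = 0.08 / 68.2 = 0.001173
K = 0.00317 cm/s × 864 = 2.739 m/d
Specific discharge q = 2.739 × 0.001173 = 0.003213 m/d
Average linear velocity = 0.003213 / 0.38 = 0.008455 m/d
Retardation R = 1 + ρ_b·K_d/n = 1 + 1.79×1.2/0.38 = 6.653
Contaminant velocity v_c = v/R = 0.008455/6.653 = 0.001271 m/d
t = L/v_c = 122/0.001271 = 96000 d
   = 96000/365 = 263 yr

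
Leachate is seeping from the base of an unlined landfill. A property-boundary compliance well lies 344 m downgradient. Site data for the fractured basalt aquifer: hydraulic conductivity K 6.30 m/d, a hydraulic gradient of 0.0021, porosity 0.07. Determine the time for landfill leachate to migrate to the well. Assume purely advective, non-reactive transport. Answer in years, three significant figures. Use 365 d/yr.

Darcy flux q = K·i = 6.30 × 0.0021 = 0.01323 m/d
v = Ki/n = 6.30·0.0021/0.07 = 0.1890 m/d
t = L / v = 344 / 0.1890 = 1820 d
   = 1820 / 365 = 4.99 yr

4.99 years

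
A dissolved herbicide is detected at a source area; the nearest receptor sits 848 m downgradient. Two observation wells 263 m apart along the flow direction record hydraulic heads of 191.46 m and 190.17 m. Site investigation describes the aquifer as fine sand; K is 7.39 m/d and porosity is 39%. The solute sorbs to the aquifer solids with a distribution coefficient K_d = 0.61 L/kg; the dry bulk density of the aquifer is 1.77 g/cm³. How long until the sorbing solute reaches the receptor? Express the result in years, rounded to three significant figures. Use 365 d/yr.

94.2 years

Hydraulic gradient i = (191.46 − 190.17) / 263 = 1.29 / 263 = 0.004905
q = Ki = 7.39 × 0.004905 = 0.03625 m/d
v_s = q/n_e = 0.03625/0.39 = 0.09294 m/d
Retardation R = 1 + ρ_b·K_d/n = 1 + 1.77×0.61/0.39 = 3.768
Contaminant velocity v_c = v/R = 0.09294/3.768 = 0.02466 m/d
t = L/v_c = 848/0.02466 = 34380 d
   = 34380/365 = 94.2 yr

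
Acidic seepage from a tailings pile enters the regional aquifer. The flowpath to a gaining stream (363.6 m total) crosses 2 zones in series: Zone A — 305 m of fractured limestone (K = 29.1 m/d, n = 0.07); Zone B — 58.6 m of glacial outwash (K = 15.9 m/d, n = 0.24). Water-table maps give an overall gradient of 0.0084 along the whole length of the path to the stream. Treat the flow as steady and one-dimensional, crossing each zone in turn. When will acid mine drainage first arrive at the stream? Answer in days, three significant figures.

164 days

For zones in series the flux q is common to all zones; the equivalent conductivity is the harmonic (thickness-weighted) mean, K_eq = L_total / Σ(L_j/K_j).
Σ(L/K) = 305/29.1 + 58.6/15.9 = 10.48 + 3.686 = 14.17 d
K_eq = L_total / Σ(L/K) = 363.6 / 14.17 = 25.67 m/d
q = K_eq · i = 25.67 × 0.0084 = 0.2156 m/d (same in every zone)
Zone A: v = q/n = 0.2156/0.07 = 3.080 m/d → t_A = 305/3.080 = 99.03 d
Zone B: v = q/n = 0.2156/0.24 = 0.8983 m/d → t_B = 58.6/0.8983 = 65.23 d
Total t = 99.03 + 65.23 = 164.3 d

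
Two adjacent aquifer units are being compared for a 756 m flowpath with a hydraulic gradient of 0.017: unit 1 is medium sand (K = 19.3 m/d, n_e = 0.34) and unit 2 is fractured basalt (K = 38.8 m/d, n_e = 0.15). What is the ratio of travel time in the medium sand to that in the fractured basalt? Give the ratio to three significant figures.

Unit 1 (medium sand): v = 19.3×0.017/0.34 = 0.9650 m/d, t = 756/0.9650 = 783.4 d
Unit 2 (fractured basalt): v = 38.8×0.017/0.15 = 4.397 m/d, t = 756/4.397 = 171.9 d
t(medium sand) / t(fractured basalt) = 783.4/171.9 = 4.56

4.56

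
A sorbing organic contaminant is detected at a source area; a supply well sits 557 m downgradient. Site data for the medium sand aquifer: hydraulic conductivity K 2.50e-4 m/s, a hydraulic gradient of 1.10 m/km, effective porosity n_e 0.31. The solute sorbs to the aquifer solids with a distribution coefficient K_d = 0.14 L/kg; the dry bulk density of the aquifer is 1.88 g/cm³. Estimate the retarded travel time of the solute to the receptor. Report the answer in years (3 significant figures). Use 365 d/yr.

36.8 years

K = 2.50e-4 m/s × 86400 s/d = 21.60 m/d
Specific discharge q = 21.60 × 0.0011 = 0.02376 m/d
v = Ki/n = 21.60·0.0011/0.31 = 0.07665 m/d
Retardation R = 1 + ρ_b·K_d/n = 1 + 1.88×0.14/0.31 = 1.849
Contaminant velocity v_c = v/R = 0.07665/1.849 = 0.04145 m/d
t = L/v_c = 557/0.04145 = 13440 d
   = 13440/365 = 36.8 yr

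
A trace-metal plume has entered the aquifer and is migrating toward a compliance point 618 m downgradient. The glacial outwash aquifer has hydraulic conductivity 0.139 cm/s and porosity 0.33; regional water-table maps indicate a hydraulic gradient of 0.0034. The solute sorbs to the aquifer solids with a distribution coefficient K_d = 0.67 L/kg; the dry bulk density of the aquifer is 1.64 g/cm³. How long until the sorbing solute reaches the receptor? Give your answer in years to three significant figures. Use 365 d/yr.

5.92 years

K = 0.139 cm/s × 864 = 120.1 m/d
Darcy flux q = K·i = 120.1 × 0.0034 = 0.4083 m/d
Average linear velocity = 0.4083 / 0.33 = 1.237 m/d
Retardation R = 1 + ρ_b·K_d/n = 1 + 1.64×0.67/0.33 = 4.330
Contaminant velocity v_c = v/R = 1.237/4.330 = 0.2858 m/d
t = L/v_c = 618/0.2858 = 2162 d
   = 2162/365 = 5.92 yr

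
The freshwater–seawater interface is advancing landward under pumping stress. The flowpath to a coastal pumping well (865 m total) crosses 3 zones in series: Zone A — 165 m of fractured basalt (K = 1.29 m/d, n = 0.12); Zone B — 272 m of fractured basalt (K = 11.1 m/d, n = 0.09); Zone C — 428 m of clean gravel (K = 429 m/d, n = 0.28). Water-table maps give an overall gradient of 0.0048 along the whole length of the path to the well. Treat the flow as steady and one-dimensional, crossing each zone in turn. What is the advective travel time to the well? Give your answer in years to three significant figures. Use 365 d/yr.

16.6 years

For zones in series the flux q is common to all zones; the equivalent conductivity is the harmonic (thickness-weighted) mean, K_eq = L_total / Σ(L_j/K_j).
Σ(L/K) = 165/1.29 + 272/11.1 + 428/429 = 127.9 + 24.50 + 0.9977 = 153.4 d
K_eq = L_total / Σ(L/K) = 865 / 153.4 = 5.639 m/d
q = K_eq · i = 5.639 × 0.0048 = 0.02706 m/d (same in every zone)
Zone A: v = q/n = 0.02706/0.12 = 0.2255 m/d → t_A = 165/0.2255 = 731.6 d
Zone B: v = q/n = 0.02706/0.09 = 0.3007 m/d → t_B = 272/0.3007 = 904.5 d
Zone C: v = q/n = 0.02706/0.28 = 0.09666 m/d → t_C = 428/0.09666 = 4428 d
Total t = 731.6 + 904.5 + 4428 = 6064 d
   = 6064 / 365 = 16.6 yr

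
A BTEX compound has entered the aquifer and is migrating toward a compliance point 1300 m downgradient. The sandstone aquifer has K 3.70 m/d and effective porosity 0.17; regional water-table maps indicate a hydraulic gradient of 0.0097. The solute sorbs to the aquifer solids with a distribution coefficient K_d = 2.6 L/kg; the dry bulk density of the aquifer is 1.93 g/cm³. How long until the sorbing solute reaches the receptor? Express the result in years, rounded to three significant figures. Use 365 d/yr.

515 years

Darcy flux q = K·i = 3.70 × 0.0097 = 0.03589 m/d
v = Ki/n = 3.70·0.0097/0.17 = 0.2111 m/d
Retardation R = 1 + ρ_b·K_d/n = 1 + 1.93×2.6/0.17 = 30.52
Contaminant velocity v_c = v/R = 0.2111/30.52 = 0.006918 m/d
t = L/v_c = 1300/0.006918 = 187900 d
   = 187900/365 = 515 yr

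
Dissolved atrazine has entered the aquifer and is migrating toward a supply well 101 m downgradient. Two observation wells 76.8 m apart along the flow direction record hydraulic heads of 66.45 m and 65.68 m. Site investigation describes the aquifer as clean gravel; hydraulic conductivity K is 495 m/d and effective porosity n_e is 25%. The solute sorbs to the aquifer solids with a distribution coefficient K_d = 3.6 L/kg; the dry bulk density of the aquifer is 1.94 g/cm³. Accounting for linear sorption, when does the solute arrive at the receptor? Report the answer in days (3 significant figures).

Hydraulic gradient i = (66.45 − 65.68) / 76.8 = 0.77 / 76.8 = 0.01003
Darcy flux q = K·i = 495 × 0.01003 = 4.963 m/d
v_s = q/n_e = 4.963/0.25 = 19.85 m/d
Retardation R = 1 + ρ_b·K_d/n = 1 + 1.94×3.6/0.25 = 28.94
Contaminant velocity v_c = v/R = 19.85/28.94 = 0.6861 m/d
t = L/v_c = 101/0.6861 = 147.2 d

147 days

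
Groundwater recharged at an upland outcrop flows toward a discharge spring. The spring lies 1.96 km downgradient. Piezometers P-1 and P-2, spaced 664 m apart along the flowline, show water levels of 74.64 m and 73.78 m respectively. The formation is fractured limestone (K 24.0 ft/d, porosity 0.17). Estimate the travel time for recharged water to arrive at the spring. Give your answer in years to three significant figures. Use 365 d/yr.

Hydraulic gradient i = (74.64 − 73.78) / 664 = 0.86 / 664 = 0.001295
K = 24.0 ft/d × 0.3048 = 7.315 m/d
Specific discharge q = 7.315 × 0.001295 = 0.009475 m/d
v_s = q/n_e = 0.009475/0.17 = 0.05573 m/d
L = 1.96 km = 1960 m
t = L / v = 1960 / 0.05573 = 35170 d
   = 35170 / 365 = 96.4 yr

96.4 years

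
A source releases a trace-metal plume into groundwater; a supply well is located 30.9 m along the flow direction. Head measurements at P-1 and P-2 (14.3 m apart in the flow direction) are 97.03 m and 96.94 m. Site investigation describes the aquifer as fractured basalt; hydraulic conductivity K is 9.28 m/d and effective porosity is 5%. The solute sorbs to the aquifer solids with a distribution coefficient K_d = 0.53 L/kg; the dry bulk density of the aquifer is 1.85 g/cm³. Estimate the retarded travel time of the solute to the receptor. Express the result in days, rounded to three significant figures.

Hydraulic gradient i = (97.03 − 96.94) / 14.3 = 0.09 / 14.3 = 0.006294
q = Ki = 9.28 × 0.006294 = 0.05841 m/d
v_s = q/n_e = 0.05841/0.05 = 1.168 m/d
Retardation R = 1 + ρ_b·K_d/n = 1 + 1.85×0.53/0.05 = 20.61
Contaminant velocity v_c = v/R = 1.168/20.61 = 0.05668 m/d
t = L/v_c = 30.9/0.05668 = 545.2 d

545 days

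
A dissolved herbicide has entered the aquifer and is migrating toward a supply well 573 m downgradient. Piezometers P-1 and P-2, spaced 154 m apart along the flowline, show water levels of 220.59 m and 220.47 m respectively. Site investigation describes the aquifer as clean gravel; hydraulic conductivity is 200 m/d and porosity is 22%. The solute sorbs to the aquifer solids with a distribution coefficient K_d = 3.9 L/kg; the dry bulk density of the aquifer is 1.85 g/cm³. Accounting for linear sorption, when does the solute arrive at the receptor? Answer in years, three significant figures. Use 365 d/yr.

Hydraulic gradient i = (220.59 − 220.47) / 154 = 0.12 / 154 = 7.792e-4
q = Ki = 200 × 7.792e-4 = 0.1558 m/d
Seepage velocity v = q / n = 0.1558 / 0.22 = 0.7084 m/d
Retardation R = 1 + ρ_b·K_d/n = 1 + 1.85×3.9/0.22 = 33.80
Contaminant velocity v_c = v/R = 0.7084/33.80 = 0.02096 m/d
t = L/v_c = 573/0.02096 = 27340 d
   = 27340/365 = 74.9 yr

74.9 years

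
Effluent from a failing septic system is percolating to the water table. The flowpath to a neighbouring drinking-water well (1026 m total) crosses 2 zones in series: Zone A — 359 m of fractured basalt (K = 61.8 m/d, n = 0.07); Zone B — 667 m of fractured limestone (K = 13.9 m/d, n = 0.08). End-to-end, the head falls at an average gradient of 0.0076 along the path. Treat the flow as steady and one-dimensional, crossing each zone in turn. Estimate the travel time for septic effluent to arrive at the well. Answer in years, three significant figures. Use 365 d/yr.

1.48 years

Continuity: the same q passes through each zone, so ΔH = q·Σ(L_j/K_j) — the zones act as resistances in series.
Σ(L/K) = 359/61.8 + 667/13.9 = 5.809 + 47.99 = 53.79 d
K_eq = L_total / Σ(L/K) = 1026 / 53.79 = 19.07 m/d
q = K_eq · i = 19.07 × 0.0076 = 0.1450 m/d (same in every zone)
Zone A: v = q/n = 0.1450/0.07 = 2.071 m/d → t_A = 359/2.071 = 173.4 d
Zone B: v = q/n = 0.1450/0.08 = 1.812 m/d → t_B = 667/1.812 = 368.1 d
Total t = 173.4 + 368.1 = 541.5 d
   = 541.5 / 365 = 1.48 yr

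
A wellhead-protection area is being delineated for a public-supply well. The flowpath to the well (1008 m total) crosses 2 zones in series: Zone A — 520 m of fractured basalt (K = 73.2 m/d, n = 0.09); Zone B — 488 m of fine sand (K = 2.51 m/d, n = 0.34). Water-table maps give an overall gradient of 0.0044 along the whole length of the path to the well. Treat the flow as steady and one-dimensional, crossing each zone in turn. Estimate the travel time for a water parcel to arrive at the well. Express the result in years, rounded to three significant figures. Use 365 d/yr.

Continuity: the same q passes through each zone, so ΔH = q·Σ(L_j/K_j) — the zones act as resistances in series.
Σ(L/K) = 520/73.2 + 488/2.51 = 7.104 + 194.4 = 201.5 d
K_eq = L_total / Σ(L/K) = 1008 / 201.5 = 5.002 m/d
q = K_eq · i = 5.002 × 0.0044 = 0.02201 m/d (same in every zone)
Zone A: v = q/n = 0.02201/0.09 = 0.2445 m/d → t_A = 520/0.2445 = 2126 d
Zone B: v = q/n = 0.02201/0.34 = 0.06473 m/d → t_B = 488/0.06473 = 7539 d
Total t = 2126 + 7539 = 9666 d
   = 9666 / 365 = 26.5 yr

26.5 years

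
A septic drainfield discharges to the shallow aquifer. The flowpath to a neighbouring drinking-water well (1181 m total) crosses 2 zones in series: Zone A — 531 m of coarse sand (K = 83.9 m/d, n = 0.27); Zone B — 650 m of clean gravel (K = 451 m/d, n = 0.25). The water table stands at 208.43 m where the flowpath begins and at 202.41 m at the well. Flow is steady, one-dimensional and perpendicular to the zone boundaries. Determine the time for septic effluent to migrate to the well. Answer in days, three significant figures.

Total head drop ΔH = 208.43 − 202.41 = 6.02 m
Steady 1-D flow in series ⇒ the Darcy flux q is identical in every zone and the zone head losses add (resistances L/K in series).
Σ(L/K) = 531/83.9 + 650/451 = 6.329 + 1.441 = 7.770 d
q = ΔH / Σ(L/K) = 6.02 / 7.770 = 0.7748 m/d (same in every zone)
Zone A: v = q/n = 0.7748/0.27 = 2.869 m/d → t_A = 531/2.869 = 185.1 d
Zone B: v = q/n = 0.7748/0.25 = 3.099 m/d → t_B = 650/3.099 = 209.7 d
Total t = 185.1 + 209.7 = 394.8 d

395 days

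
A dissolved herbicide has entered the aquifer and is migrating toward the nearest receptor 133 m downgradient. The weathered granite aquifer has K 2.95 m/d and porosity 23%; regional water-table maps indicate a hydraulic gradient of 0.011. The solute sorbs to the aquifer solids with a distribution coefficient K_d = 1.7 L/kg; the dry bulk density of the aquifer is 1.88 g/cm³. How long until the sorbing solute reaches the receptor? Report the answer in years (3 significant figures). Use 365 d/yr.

38.5 years

Specific discharge q = 2.95 × 0.011 = 0.03245 m/d
v_s = q/n_e = 0.03245/0.23 = 0.1411 m/d
Retardation R = 1 + ρ_b·K_d/n = 1 + 1.88×1.7/0.23 = 14.90
Contaminant velocity v_c = v/R = 0.1411/14.90 = 0.009472 m/d
t = L/v_c = 133/0.009472 = 14040 d
   = 14040/365 = 38.5 yr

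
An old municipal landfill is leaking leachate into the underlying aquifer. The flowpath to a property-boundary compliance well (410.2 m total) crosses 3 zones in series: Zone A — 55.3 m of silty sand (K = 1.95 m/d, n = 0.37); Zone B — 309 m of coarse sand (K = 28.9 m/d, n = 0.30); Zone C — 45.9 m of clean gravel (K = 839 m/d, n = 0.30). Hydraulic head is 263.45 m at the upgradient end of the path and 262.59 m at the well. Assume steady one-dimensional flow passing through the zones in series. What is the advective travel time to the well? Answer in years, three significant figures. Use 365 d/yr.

Total head drop ΔH = 263.45 − 262.59 = 0.86 m
Steady 1-D flow in series ⇒ the Darcy flux q is identical in every zone and the zone head losses add (resistances L/K in series).
Σ(L/K) = 55.3/1.95 + 309/28.9 + 45.9/839 = 28.36 + 10.69 + 0.05471 = 39.11 d
q = ΔH / Σ(L/K) = 0.86 / 39.11 = 0.02199 m/d (same in every zone)
Zone A: v = q/n = 0.02199/0.37 = 0.05944 m/d → t_A = 55.3/0.05944 = 930.4 d
Zone B: v = q/n = 0.02199/0.30 = 0.07331 m/d → t_B = 309/0.07331 = 4215 d
Zone C: v = q/n = 0.02199/0.30 = 0.07331 m/d → t_C = 45.9/0.07331 = 626.1 d
Total t = 930.4 + 4215 + 626.1 = 5772 d
   = 5772 / 365 = 15.8 yr

15.8 years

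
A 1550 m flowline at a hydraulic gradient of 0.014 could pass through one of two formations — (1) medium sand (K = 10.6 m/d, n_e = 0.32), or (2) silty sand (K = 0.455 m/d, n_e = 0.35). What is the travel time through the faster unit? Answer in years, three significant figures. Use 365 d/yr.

9.16 years

Unit 1 (medium sand): v = 10.6×0.014/0.32 = 0.4638 m/d, t = 1550/0.4638 = 3342 d
Unit 2 (silty sand): v = 0.455×0.014/0.35 = 0.01820 m/d, t = 1550/0.01820 = 85160 d
Faster: 3342 d / 365 = 9.16 yr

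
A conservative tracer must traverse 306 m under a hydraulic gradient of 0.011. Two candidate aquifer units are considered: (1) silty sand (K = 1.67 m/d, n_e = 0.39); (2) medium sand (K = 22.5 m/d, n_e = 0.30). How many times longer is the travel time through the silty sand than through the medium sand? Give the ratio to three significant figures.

17.5

Unit 1 (silty sand): v = 1.67×0.011/0.39 = 0.04710 m/d, t = 306/0.04710 = 6496 d
Unit 2 (medium sand): v = 22.5×0.011/0.30 = 0.8250 m/d, t = 306/0.8250 = 370.9 d
t(silty sand) / t(medium sand) = 6496/370.9 = 17.5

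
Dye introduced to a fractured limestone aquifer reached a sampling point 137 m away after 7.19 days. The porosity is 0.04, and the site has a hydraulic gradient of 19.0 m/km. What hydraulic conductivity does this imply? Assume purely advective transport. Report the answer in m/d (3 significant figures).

v = L / t = 137 / 7.19 = 19.05 m/d
K = v · n / i = 19.05 × 0.04 / 0.019 = 40.1 m/d

40.1 m/d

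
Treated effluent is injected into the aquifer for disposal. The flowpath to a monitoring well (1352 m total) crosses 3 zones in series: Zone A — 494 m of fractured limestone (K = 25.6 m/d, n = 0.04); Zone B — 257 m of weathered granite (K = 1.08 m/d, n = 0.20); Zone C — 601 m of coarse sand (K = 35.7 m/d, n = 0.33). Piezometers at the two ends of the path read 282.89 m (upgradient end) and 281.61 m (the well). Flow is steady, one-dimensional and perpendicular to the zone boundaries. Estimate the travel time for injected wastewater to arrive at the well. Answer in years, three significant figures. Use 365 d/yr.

158 years

Total head drop ΔH = 282.89 − 281.61 = 1.28 m
Continuity: the same q passes through each zone, so ΔH = q·Σ(L_j/K_j) — the zones act as resistances in series.
Σ(L/K) = 494/25.6 + 257/1.08 + 601/35.7 = 19.30 + 238.0 + 16.83 = 274.1 d
q = ΔH / Σ(L/K) = 1.28 / 274.1 = 0.004670 m/d (same in every zone)
Zone A: v = q/n = 0.004670/0.04 = 0.1167 m/d → t_A = 494/0.1167 = 4231 d
Zone B: v = q/n = 0.004670/0.20 = 0.02335 m/d → t_B = 257/0.02335 = 11010 d
Zone C: v = q/n = 0.004670/0.33 = 0.01415 m/d → t_C = 601/0.01415 = 42470 d
Total t = 4231 + 11010 + 42470 = 57710 d
   = 57710 / 365 = 158 yr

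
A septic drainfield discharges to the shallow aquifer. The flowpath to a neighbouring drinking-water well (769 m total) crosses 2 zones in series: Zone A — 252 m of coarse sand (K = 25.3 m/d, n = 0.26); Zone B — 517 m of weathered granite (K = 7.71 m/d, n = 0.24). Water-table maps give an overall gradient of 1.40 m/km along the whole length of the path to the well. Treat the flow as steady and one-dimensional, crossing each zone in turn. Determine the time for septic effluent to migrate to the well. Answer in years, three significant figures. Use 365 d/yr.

Steady 1-D flow in series ⇒ the Darcy flux q is identical in every zone and the zone head losses add (resistances L/K in series).
Σ(L/K) = 252/25.3 + 517/7.71 = 9.960 + 67.06 = 77.02 d
K_eq = L_total / Σ(L/K) = 769 / 77.02 = 9.985 m/d
q = K_eq · i = 9.985 × 0.0014 = 0.01398 m/d (same in every zone)
Zone A: v = q/n = 0.01398/0.26 = 0.05376 m/d → t_A = 252/0.05376 = 4687 d
Zone B: v = q/n = 0.01398/0.24 = 0.05825 m/d → t_B = 517/0.05825 = 8876 d
Total t = 4687 + 8876 = 13560 d
   = 13560 / 365 = 37.2 yr

37.2 years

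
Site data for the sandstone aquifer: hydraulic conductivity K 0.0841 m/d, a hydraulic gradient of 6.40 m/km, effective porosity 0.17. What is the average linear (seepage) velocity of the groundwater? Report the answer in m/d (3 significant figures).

0.00317 m/d

q = Ki = 0.0841 × 0.0064 = 5.382e-4 m/d
v_s = q/n_e = 5.382e-4/0.17 = 0.003166 m/d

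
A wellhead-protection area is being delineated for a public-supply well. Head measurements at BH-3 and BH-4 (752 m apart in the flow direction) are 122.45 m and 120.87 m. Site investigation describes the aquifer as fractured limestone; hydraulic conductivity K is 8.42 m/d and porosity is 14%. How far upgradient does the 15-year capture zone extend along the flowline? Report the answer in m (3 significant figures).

692 m

Hydraulic gradient i = (122.45 − 120.87) / 752 = 1.58 / 752 = 0.002101
q = Ki = 8.42 × 0.002101 = 0.01769 m/d
Average linear velocity = 0.01769 / 0.14 = 0.1264 m/d
T = 15 yr × 365 = 5475 d
L = v × T = 0.1264 × 5475 = 691.8 m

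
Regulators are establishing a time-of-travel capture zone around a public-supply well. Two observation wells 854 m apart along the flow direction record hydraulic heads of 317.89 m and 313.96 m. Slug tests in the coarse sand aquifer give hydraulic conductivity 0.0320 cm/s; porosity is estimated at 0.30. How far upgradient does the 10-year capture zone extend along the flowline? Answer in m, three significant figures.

Hydraulic gradient i = (317.89 − 313.96) / 854 = 3.93 / 854 = 0.004602
K = 0.0320 cm/s × 864 = 27.65 m/d
Specific discharge q = 27.65 × 0.004602 = 0.1272 m/d
Average linear velocity = 0.1272 / 0.30 = 0.4241 m/d
T = 10 yr × 365 = 3650 d
L = v × T = 0.4241 × 3650 = 1548 m

1550 m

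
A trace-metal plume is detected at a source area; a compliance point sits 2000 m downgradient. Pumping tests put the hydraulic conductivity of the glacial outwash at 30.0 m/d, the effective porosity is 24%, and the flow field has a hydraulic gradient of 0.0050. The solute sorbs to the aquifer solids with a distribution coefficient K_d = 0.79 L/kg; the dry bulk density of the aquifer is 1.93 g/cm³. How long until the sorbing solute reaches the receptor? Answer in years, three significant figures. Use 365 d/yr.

64.5 years

q = Ki = 30.0 × 0.0050 = 0.1500 m/d
v_s = q/n_e = 0.1500/0.24 = 0.6250 m/d
Retardation R = 1 + ρ_b·K_d/n = 1 + 1.93×0.79/0.24 = 7.353
Contaminant velocity v_c = v/R = 0.6250/7.353 = 0.08500 m/d
t = L/v_c = 2000/0.08500 = 23530 d
   = 23530/365 = 64.5 yr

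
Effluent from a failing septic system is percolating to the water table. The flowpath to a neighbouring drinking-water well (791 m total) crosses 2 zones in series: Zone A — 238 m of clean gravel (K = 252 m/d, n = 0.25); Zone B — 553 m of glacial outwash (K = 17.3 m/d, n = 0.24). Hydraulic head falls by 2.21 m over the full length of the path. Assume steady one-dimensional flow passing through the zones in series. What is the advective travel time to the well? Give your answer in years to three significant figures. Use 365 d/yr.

7.84 years

Steady 1-D flow in series ⇒ the Darcy flux q is identical in every zone and the zone head losses add (resistances L/K in series).
Σ(L/K) = 238/252 + 553/17.3 = 0.9444 + 31.97 = 32.91 d
q = ΔH / Σ(L/K) = 2.21 / 32.91 = 0.06715 m/d (same in every zone)
Zone A: v = q/n = 0.06715/0.25 = 0.2686 m/d → t_A = 238/0.2686 = 886.0 d
Zone B: v = q/n = 0.06715/0.24 = 0.2798 m/d → t_B = 553/0.2798 = 1976 d
Total t = 886.0 + 1976 = 2862 d
   = 2862 / 365 = 7.84 yr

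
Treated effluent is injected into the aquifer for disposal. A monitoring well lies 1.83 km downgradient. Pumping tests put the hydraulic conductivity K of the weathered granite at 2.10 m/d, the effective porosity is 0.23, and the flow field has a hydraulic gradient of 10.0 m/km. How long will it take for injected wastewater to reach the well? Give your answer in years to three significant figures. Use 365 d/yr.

Specific discharge q = 2.10 × 0.010 = 0.02100 m/d
v = Ki/n = 2.10·0.010/0.23 = 0.09130 m/d
L = 1.83 km = 1830 m
t = L / v = 1830 / 0.09130 = 20040 d
   = 20040 / 365 = 54.9 yr

54.9 years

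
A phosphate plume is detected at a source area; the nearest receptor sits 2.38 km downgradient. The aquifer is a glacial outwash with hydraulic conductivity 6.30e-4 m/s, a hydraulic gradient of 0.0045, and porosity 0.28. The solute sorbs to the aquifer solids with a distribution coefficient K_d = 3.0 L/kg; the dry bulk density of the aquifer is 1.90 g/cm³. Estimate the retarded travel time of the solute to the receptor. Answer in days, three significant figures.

58100 days

K = 6.30e-4 m/s × 86400 s/d = 54.43 m/d
Specific discharge q = 54.43 × 0.0045 = 0.2449 m/d
Average linear velocity = 0.2449 / 0.28 = 0.8748 m/d
Retardation R = 1 + ρ_b·K_d/n = 1 + 1.90×3.0/0.28 = 21.36
Contaminant velocity v_c = v/R = 0.8748/21.36 = 0.04096 m/d
L = 2.38 km = 2380 m
t = L/v_c = 2380/0.04096 = 58100 d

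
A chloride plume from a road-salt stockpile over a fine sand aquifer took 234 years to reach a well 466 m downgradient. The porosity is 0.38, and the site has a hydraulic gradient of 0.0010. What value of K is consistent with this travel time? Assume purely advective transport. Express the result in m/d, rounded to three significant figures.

2.07 m/d

t = 234 years = 85410 d
v = L / t = 466 / 85410 = 0.005456 m/d
K = v · n / i = 0.005456 × 0.38 / 0.0010 = 2.07 m/d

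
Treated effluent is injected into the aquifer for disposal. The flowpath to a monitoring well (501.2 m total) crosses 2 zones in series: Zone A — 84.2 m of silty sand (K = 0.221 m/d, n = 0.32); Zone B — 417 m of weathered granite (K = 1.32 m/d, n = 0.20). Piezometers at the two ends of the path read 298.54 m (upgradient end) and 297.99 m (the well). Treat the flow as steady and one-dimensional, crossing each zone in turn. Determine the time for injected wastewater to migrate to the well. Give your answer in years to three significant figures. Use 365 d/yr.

Total head drop ΔH = 298.54 − 297.99 = 0.55 m
Steady 1-D flow in series ⇒ the Darcy flux q is identical in every zone and the zone head losses add (resistances L/K in series).
Σ(L/K) = 84.2/0.221 + 417/1.32 = 381.0 + 315.9 = 696.9 d
q = ΔH / Σ(L/K) = 0.55 / 696.9 = 7.892e-4 m/d (same in every zone)
Zone A: v = q/n = 7.892e-4/0.32 = 0.002466 m/d → t_A = 84.2/0.002466 = 34140 d
Zone B: v = q/n = 7.892e-4/0.20 = 0.003946 m/d → t_B = 417/0.003946 = 105700 d
Total t = 34140 + 105700 = 139800 d
   = 139800 / 365 = 383 yr

383 years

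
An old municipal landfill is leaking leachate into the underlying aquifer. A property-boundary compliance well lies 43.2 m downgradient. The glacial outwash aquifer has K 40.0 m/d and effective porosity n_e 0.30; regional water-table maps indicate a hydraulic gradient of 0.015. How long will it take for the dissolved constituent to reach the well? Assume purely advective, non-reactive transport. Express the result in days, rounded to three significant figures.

q = Ki = 40.0 × 0.015 = 0.6000 m/d
Average linear velocity = 0.6000 / 0.30 = 2.000 m/d
t = L / v = 43.2 / 2.000 = 21.60 d

21.6 days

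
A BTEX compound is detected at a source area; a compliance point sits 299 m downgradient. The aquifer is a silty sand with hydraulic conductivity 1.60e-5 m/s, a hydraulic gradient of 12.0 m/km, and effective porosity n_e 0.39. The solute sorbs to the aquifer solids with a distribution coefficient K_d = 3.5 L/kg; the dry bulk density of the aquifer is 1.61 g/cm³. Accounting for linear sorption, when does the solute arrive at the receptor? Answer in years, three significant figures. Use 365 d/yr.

298 years

K = 1.60e-5 m/s × 86400 s/d = 1.382 m/d
Darcy flux q = K·i = 1.382 × 0.012 = 0.01659 m/d
v_s = q/n_e = 0.01659/0.39 = 0.04254 m/d
Retardation R = 1 + ρ_b·K_d/n = 1 + 1.61×3.5/0.39 = 15.45
Contaminant velocity v_c = v/R = 0.04254/15.45 = 0.002753 m/d
t = L/v_c = 299/0.002753 = 108600 d
   = 108600/365 = 298 yr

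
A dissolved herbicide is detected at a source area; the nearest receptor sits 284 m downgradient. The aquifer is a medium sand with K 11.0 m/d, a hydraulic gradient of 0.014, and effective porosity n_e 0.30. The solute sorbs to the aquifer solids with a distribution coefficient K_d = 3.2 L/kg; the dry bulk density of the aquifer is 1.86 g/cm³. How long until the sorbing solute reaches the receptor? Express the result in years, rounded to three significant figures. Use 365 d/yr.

31.6 years

q = Ki = 11.0 × 0.014 = 0.1540 m/d
Seepage velocity v = q / n = 0.1540 / 0.30 = 0.5133 m/d
Retardation R = 1 + ρ_b·K_d/n = 1 + 1.86×3.2/0.30 = 20.84
Contaminant velocity v_c = v/R = 0.5133/20.84 = 0.02463 m/d
t = L/v_c = 284/0.02463 = 11530 d
   = 11530/365 = 31.6 yr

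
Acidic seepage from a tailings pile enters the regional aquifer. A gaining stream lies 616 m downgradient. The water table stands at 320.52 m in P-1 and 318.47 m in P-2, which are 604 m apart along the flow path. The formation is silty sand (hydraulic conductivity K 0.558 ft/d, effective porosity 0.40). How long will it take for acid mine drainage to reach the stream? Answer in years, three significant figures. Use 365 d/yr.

Hydraulic gradient i = (320.52 − 318.47) / 604 = 2.05 / 604 = 0.003394
K = 0.558 ft/d × 0.3048 = 0.1701 m/d
q = Ki = 0.1701 × 0.003394 = 5.773e-4 m/d
Average linear velocity = 5.773e-4 / 0.40 = 0.001443 m/d
t = L / v = 616 / 0.001443 = 426800 d
   = 426800 / 365 = 1170 yr

1170 years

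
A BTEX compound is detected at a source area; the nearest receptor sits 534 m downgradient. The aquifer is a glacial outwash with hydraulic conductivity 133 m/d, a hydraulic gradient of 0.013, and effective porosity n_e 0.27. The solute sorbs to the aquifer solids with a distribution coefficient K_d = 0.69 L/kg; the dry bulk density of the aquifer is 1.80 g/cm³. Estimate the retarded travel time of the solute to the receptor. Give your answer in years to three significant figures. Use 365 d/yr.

Darcy flux q = K·i = 133 × 0.013 = 1.729 m/d
Seepage velocity v = q / n = 1.729 / 0.27 = 6.404 m/d
Retardation R = 1 + ρ_b·K_d/n = 1 + 1.80×0.69/0.27 = 5.600
Contaminant velocity v_c = v/R = 6.404/5.600 = 1.144 m/d
t = L/v_c = 534/1.144 = 467.0 d
   = 467.0/365 = 1.28 yr

1.28 years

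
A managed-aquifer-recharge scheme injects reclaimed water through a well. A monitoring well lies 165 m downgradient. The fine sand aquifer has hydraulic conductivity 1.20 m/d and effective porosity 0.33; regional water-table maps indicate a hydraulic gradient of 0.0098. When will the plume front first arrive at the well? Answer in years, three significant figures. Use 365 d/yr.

12.7 years

Specific discharge q = 1.20 × 0.0098 = 0.01176 m/d
Seepage velocity v = q / n = 0.01176 / 0.33 = 0.03564 m/d
t = L / v = 165 / 0.03564 = 4630 d
   = 4630 / 365 = 12.7 yr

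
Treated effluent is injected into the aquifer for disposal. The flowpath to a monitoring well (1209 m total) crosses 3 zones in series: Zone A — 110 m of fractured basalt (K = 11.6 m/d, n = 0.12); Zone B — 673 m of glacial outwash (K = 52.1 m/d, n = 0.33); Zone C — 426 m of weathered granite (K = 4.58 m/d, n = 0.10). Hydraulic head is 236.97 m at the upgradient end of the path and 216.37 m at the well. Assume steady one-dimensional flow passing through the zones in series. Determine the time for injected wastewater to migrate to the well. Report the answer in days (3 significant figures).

Total head drop ΔH = 236.97 − 216.37 = 20.60 m
Steady 1-D flow in series ⇒ the Darcy flux q is identical in every zone and the zone head losses add (resistances L/K in series).
Σ(L/K) = 110/11.6 + 673/52.1 + 426/4.58 = 9.483 + 12.92 + 93.01 = 115.4 d
q = ΔH / Σ(L/K) = 20.60 / 115.4 = 0.1785 m/d (same in every zone)
Zone A: v = q/n = 0.1785/0.12 = 1.487 m/d → t_A = 110/1.487 = 73.95 d
Zone B: v = q/n = 0.1785/0.33 = 0.5409 m/d → t_B = 673/0.5409 = 1244 d
Zone C: v = q/n = 0.1785/0.10 = 1.785 m/d → t_C = 426/1.785 = 238.7 d
Total t = 73.95 + 1244 + 238.7 = 1557 d

1560 days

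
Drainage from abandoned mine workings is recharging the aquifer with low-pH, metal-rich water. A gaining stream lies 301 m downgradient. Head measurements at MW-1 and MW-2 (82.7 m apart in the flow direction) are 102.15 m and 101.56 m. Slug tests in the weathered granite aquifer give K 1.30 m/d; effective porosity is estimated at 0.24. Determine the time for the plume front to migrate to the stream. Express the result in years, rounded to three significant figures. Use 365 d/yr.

Hydraulic gradient i = (102.15 − 101.56) / 82.7 = 0.59 / 82.7 = 0.007134
Darcy flux q = K·i = 1.30 × 0.007134 = 0.009274 m/d
Average linear velocity = 0.009274 / 0.24 = 0.03864 m/d
t = L / v = 301 / 0.03864 = 7789 d
   = 7789 / 365 = 21.3 yr

21.3 years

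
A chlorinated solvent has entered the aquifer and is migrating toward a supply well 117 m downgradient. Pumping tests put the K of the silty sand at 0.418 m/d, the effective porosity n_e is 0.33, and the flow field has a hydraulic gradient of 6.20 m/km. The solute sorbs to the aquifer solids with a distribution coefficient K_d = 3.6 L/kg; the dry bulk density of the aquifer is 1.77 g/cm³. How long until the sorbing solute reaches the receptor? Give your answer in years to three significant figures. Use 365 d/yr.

q = Ki = 0.418 × 0.0062 = 0.002592 m/d
Seepage velocity v = q / n = 0.002592 / 0.33 = 0.007853 m/d
Retardation R = 1 + ρ_b·K_d/n = 1 + 1.77×3.6/0.33 = 20.31
Contaminant velocity v_c = v/R = 0.007853/20.31 = 3.867e-4 m/d
t = L/v_c = 117/3.867e-4 = 302600 d
   = 302600/365 = 829 yr

829 years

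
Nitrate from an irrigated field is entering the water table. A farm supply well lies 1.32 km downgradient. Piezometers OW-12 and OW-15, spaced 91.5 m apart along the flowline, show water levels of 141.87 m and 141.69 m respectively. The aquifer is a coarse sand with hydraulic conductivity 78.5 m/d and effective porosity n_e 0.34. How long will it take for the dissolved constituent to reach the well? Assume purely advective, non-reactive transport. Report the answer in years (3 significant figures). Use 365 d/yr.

7.96 years

Hydraulic gradient i = (141.87 − 141.69) / 91.5 = 0.18 / 91.5 = 0.001967
Specific discharge q = 78.5 × 0.001967 = 0.1544 m/d
Seepage velocity v = q / n = 0.1544 / 0.34 = 0.4542 m/d
L = 1.32 km = 1320 m
t = L / v = 1320 / 0.4542 = 2906 d
   = 2906 / 365 = 7.96 yr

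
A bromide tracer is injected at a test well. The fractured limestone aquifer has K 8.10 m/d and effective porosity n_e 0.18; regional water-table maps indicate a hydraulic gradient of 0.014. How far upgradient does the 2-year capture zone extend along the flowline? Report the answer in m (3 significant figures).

Specific discharge q = 8.10 × 0.014 = 0.1134 m/d
v_s = q/n_e = 0.1134/0.18 = 0.6300 m/d
T = 2 yr × 365 = 730 d
L = v × T = 0.6300 × 730 = 459.9 m

460 m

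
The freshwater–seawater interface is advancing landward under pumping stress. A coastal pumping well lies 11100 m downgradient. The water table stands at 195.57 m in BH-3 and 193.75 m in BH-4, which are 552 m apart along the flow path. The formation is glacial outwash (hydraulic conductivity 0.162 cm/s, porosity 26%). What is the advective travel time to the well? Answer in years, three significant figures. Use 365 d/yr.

17.1 years

Hydraulic gradient i = (195.57 − 193.75) / 552 = 1.82 / 552 = 0.003297
K = 0.162 cm/s × 864 = 140.0 m/d
Specific discharge q = 140.0 × 0.003297 = 0.4615 m/d
v = Ki/n = 140.0·0.003297/0.26 = 1.775 m/d
t = L / v = 11100 / 1.775 = 6254 d
   = 6254 / 365 = 17.1 yr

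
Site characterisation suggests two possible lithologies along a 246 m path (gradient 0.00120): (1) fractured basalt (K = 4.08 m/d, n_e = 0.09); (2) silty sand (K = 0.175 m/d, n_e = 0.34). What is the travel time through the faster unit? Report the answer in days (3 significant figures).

Unit 1 (fractured basalt): v = 4.08×0.0012/0.09 = 0.05440 m/d, t = 246/0.05440 = 4522 d
Unit 2 (silty sand): v = 0.175×0.0012/0.34 = 6.176e-4 m/d, t = 246/6.176e-4 = 398300 d
Faster unit: t = 4520 d

4520 days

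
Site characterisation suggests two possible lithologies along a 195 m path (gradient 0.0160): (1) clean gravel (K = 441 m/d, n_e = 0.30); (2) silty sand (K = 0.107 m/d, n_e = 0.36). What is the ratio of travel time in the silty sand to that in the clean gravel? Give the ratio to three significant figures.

Unit 1 (clean gravel): v = 441×0.016/0.30 = 23.52 m/d, t = 195/23.52 = 8.291 d
Unit 2 (silty sand): v = 0.107×0.016/0.36 = 0.004756 m/d, t = 195/0.004756 = 41000 d
t(silty sand) / t(clean gravel) = 41000/8.291 = 4950

4950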